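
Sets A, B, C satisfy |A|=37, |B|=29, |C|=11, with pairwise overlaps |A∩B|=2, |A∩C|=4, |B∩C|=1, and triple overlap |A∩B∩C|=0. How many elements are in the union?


|A∪B∪C| = |A|+|B|+|C| - |A∩B|-|A∩C|-|B∩C| + |A∩B∩C|
= 37+29+11 - 2-4-1 + 0
= 77 - 7 + 0
= 70

|A ∪ B ∪ C| = 70


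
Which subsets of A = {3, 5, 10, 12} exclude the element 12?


A subset of A that omits 12 is a subset of A \ {12}, so there are 2^(n-1) = 2^3 = 8 of them.
Subsets excluding 12: ∅, {3}, {5}, {10}, {3, 5}, {3, 10}, {5, 10}, {3, 5, 10}

Subsets excluding 12 (8 total): ∅, {3}, {5}, {10}, {3, 5}, {3, 10}, {5, 10}, {3, 5, 10}


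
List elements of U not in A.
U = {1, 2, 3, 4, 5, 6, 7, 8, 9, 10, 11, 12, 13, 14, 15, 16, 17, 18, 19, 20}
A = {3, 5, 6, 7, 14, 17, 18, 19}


Aᶜ = U \ A = elements in U but not in A
U = {1, 2, 3, 4, 5, 6, 7, 8, 9, 10, 11, 12, 13, 14, 15, 16, 17, 18, 19, 20}
A = {3, 5, 6, 7, 14, 17, 18, 19}
Aᶜ = {1, 2, 4, 8, 9, 10, 11, 12, 13, 15, 16, 20}

Aᶜ = {1, 2, 4, 8, 9, 10, 11, 12, 13, 15, 16, 20}


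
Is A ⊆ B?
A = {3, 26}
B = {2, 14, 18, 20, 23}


A ⊆ B means every element of A is in B.
Elements in A not in B: {3, 26}
So A ⊄ B.

No, A ⊄ B


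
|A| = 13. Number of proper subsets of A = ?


Total subsets = 2^n = 2^13 = 8192
Proper subsets exclude the set itself: 2^n - 1
= 8192 - 1
= 8191

Number of proper subsets = 8191


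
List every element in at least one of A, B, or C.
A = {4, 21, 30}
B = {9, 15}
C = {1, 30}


A ∪ B = {4, 9, 15, 21, 30}
(A ∪ B) ∪ C = {1, 4, 9, 15, 21, 30}

A ∪ B ∪ C = {1, 4, 9, 15, 21, 30}


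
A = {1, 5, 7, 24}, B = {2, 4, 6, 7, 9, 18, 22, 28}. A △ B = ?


A △ B = (A \ B) ∪ (B \ A) = elements in exactly one of A or B
A \ B = {1, 5, 24}
B \ A = {2, 4, 6, 9, 18, 22, 28}
A △ B = {1, 2, 4, 5, 6, 9, 18, 22, 24, 28}

A △ B = {1, 2, 4, 5, 6, 9, 18, 22, 24, 28}


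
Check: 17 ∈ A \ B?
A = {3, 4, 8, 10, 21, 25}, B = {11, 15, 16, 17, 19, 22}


A = {3, 4, 8, 10, 21, 25}, B = {11, 15, 16, 17, 19, 22}
A \ B = elements in A but not in B
A \ B = {3, 4, 8, 10, 21, 25}
Checking if 17 ∈ A \ B
17 is not in A \ B → False

17 ∉ A \ B


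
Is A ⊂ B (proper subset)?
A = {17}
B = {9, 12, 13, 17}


A ⊂ B requires: A ⊆ B AND A ≠ B.
A ⊆ B? Yes
A = B? No
A ⊂ B: Yes (A is a proper subset of B)

Yes, A ⊂ B


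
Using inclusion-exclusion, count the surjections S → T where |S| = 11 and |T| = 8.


n = |S| = 11, k = |T| = 8. Surjections via inclusion-exclusion:
S(n,k) = Σ(-1)^i × C(k,i) × (k-i)^n, i=0 to k
i=0: (-1)^0×C(8,0)×8^11 = 8589934592
i=1: (-1)^1×C(8,1)×7^11 = -15818613944
i=2: (-1)^2×C(8,2)×6^11 = 10158317568
i=3: (-1)^3×C(8,3)×5^11 = -2734375000
i=4: (-1)^4×C(8,4)×4^11 = 293601280
i=5: (-1)^5×C(8,5)×3^11 = -9920232
i=6: (-1)^6×C(8,6)×2^11 = 57344
i=7: (-1)^7×C(8,7)×1^11 = -8
i=8: (-1)^8×C(8,8)×0^11 = 0
Total = 479001600

Number of surjections = 479001600


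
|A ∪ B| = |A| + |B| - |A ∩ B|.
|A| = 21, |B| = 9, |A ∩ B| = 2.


|A ∪ B| = |A| + |B| - |A ∩ B|
= 21 + 9 - 2
= 28

|A ∪ B| = 28


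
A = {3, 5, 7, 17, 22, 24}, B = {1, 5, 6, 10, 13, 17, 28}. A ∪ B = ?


A ∪ B = all elements in A or B (or both)
A = {3, 5, 7, 17, 22, 24}
B = {1, 5, 6, 10, 13, 17, 28}
A ∪ B = {1, 3, 5, 6, 7, 10, 13, 17, 22, 24, 28}

A ∪ B = {1, 3, 5, 6, 7, 10, 13, 17, 22, 24, 28}


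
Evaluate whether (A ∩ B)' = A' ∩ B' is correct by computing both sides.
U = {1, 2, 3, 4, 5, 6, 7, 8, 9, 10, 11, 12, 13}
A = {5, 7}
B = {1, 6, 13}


LHS: A ∩ B = ∅
(A ∩ B)' = U \ (A ∩ B) = {1, 2, 3, 4, 5, 6, 7, 8, 9, 10, 11, 12, 13}
A' = {1, 2, 3, 4, 6, 8, 9, 10, 11, 12, 13}, B' = {2, 3, 4, 5, 7, 8, 9, 10, 11, 12}
Claimed RHS: A' ∩ B' = {2, 3, 4, 8, 9, 10, 11, 12}
Identity is INVALID: LHS = {1, 2, 3, 4, 5, 6, 7, 8, 9, 10, 11, 12, 13} but the RHS claimed here equals {2, 3, 4, 8, 9, 10, 11, 12}. The correct form is (A ∩ B)' = A' ∪ B'.

Identity is invalid: (A ∩ B)' = {1, 2, 3, 4, 5, 6, 7, 8, 9, 10, 11, 12, 13} but A' ∩ B' = {2, 3, 4, 8, 9, 10, 11, 12}. The correct De Morgan law is (A ∩ B)' = A' ∪ B'.


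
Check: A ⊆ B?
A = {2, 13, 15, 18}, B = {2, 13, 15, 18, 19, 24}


A ⊆ B means every element of A is in B.
All elements of A are in B.
So A ⊆ B.

Yes, A ⊆ B


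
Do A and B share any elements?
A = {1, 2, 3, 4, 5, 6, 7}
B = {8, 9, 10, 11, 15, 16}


Disjoint means A ∩ B = ∅.
A ∩ B = ∅
A ∩ B = ∅, so A and B are disjoint.

No — A and B share no elements (A ∩ B = ∅), so they are disjoint


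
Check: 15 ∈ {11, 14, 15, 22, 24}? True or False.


A = {11, 14, 15, 22, 24}
Checking if 15 is in A
15 is in A → True

15 ∈ A


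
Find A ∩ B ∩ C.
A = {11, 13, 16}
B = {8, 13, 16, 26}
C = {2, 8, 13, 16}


A ∩ B = {13, 16}
(A ∩ B) ∩ C = {13, 16}

A ∩ B ∩ C = {13, 16}


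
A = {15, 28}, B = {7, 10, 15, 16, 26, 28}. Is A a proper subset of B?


A ⊂ B requires: A ⊆ B AND A ≠ B.
A ⊆ B? Yes
A = B? No
A ⊂ B: Yes (A is a proper subset of B)

Yes, A ⊂ B


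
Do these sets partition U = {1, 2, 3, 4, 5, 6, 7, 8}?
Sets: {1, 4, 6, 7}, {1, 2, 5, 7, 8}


A partition requires: (1) non-empty parts, (2) pairwise disjoint, (3) union = U
Parts: {1, 4, 6, 7}, {1, 2, 5, 7, 8}
Union of parts: {1, 2, 4, 5, 6, 7, 8}
U = {1, 2, 3, 4, 5, 6, 7, 8}
All non-empty? True
Pairwise disjoint? False
Covers U? False

No, not a valid partition


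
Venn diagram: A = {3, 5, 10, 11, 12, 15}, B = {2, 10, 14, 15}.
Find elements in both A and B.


A = {3, 5, 10, 11, 12, 15}
B = {2, 10, 14, 15}
Region: in both A and B
Elements: {10, 15}

Elements in both A and B: {10, 15}


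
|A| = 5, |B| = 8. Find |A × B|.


|A × B| = |A| × |B|
= 5 × 8
= 40

|A × B| = 40


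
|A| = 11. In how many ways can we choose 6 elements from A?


C(n,k) = n! / (k!(n-k)!)
C(11,6) = 11! / (6!5!)
= 462

C(11,6) = 462


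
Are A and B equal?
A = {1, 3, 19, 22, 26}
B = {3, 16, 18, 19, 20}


Two sets are equal iff they have exactly the same elements.
A = {1, 3, 19, 22, 26}
B = {3, 16, 18, 19, 20}
Differences: {1, 16, 18, 20, 22, 26}
A ≠ B

No, A ≠ B


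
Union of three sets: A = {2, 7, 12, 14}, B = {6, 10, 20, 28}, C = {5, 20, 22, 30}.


A ∪ B = {2, 6, 7, 10, 12, 14, 20, 28}
(A ∪ B) ∪ C = {2, 5, 6, 7, 10, 12, 14, 20, 22, 28, 30}

A ∪ B ∪ C = {2, 5, 6, 7, 10, 12, 14, 20, 22, 28, 30}


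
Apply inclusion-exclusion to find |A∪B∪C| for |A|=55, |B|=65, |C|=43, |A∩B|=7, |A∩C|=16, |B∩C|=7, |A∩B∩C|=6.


|A∪B∪C| = |A|+|B|+|C| - |A∩B|-|A∩C|-|B∩C| + |A∩B∩C|
= 55+65+43 - 7-16-7 + 6
= 163 - 30 + 6
= 139

|A ∪ B ∪ C| = 139


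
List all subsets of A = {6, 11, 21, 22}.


|A| = 4, so |P(A)| = 2^4 = 16
Enumerate subsets by cardinality (0 to 4):
∅, {6}, {11}, {21}, {22}, {6, 11}, {6, 21}, {6, 22}, {11, 21}, {11, 22}, {21, 22}, {6, 11, 21}, {6, 11, 22}, {6, 21, 22}, {11, 21, 22}, {6, 11, 21, 22}

P(A) has 16 subsets: ∅, {6}, {11}, {21}, {22}, {6, 11}, {6, 21}, {6, 22}, {11, 21}, {11, 22}, {21, 22}, {6, 11, 21}, {6, 11, 22}, {6, 21, 22}, {11, 21, 22}, {6, 11, 21, 22}


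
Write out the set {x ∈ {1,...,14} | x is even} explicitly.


Checking each candidate:
Condition: even numbers in {1,...,14}
Result = {2, 4, 6, 8, 10, 12, 14}

{2, 4, 6, 8, 10, 12, 14}


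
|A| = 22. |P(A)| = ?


Number of subsets = 2^n
= 2^22
= 4194304

|P(A)| = 4194304


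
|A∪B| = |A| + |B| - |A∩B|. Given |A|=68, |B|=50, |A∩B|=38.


|A ∪ B| = |A| + |B| - |A ∩ B|
= 68 + 50 - 38
= 80

|A ∪ B| = 80


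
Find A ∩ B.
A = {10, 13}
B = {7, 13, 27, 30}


A ∩ B = elements in both A and B
A = {10, 13}
B = {7, 13, 27, 30}
A ∩ B = {13}

A ∩ B = {13}


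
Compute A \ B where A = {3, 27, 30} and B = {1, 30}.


A \ B = elements in A but not in B
A = {3, 27, 30}
B = {1, 30}
Remove from A any elements in B
A \ B = {3, 27}

A \ B = {3, 27}


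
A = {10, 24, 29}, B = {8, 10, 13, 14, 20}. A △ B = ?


A △ B = (A \ B) ∪ (B \ A) = elements in exactly one of A or B
A \ B = {24, 29}
B \ A = {8, 13, 14, 20}
A △ B = {8, 13, 14, 20, 24, 29}

A △ B = {8, 13, 14, 20, 24, 29}


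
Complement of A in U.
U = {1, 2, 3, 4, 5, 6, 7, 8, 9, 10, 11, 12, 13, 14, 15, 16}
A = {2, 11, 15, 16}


Aᶜ = U \ A = elements in U but not in A
U = {1, 2, 3, 4, 5, 6, 7, 8, 9, 10, 11, 12, 13, 14, 15, 16}
A = {2, 11, 15, 16}
Aᶜ = {1, 3, 4, 5, 6, 7, 8, 9, 10, 12, 13, 14}

Aᶜ = {1, 3, 4, 5, 6, 7, 8, 9, 10, 12, 13, 14}


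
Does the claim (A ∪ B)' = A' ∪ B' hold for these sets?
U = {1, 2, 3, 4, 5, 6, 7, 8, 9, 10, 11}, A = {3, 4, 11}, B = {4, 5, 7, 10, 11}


LHS: A ∪ B = {3, 4, 5, 7, 10, 11}
(A ∪ B)' = U \ (A ∪ B) = {1, 2, 6, 8, 9}
A' = {1, 2, 5, 6, 7, 8, 9, 10}, B' = {1, 2, 3, 6, 8, 9}
Claimed RHS: A' ∪ B' = {1, 2, 3, 5, 6, 7, 8, 9, 10}
Identity is INVALID: LHS = {1, 2, 6, 8, 9} but the RHS claimed here equals {1, 2, 3, 5, 6, 7, 8, 9, 10}. The correct form is (A ∪ B)' = A' ∩ B'.

Identity is invalid: (A ∪ B)' = {1, 2, 6, 8, 9} but A' ∪ B' = {1, 2, 3, 5, 6, 7, 8, 9, 10}. The correct De Morgan law is (A ∪ B)' = A' ∩ B'.


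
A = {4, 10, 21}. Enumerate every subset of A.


|A| = 3, so |P(A)| = 2^3 = 8
Enumerate subsets by cardinality (0 to 3):
∅, {4}, {10}, {21}, {4, 10}, {4, 21}, {10, 21}, {4, 10, 21}

P(A) has 8 subsets: ∅, {4}, {10}, {21}, {4, 10}, {4, 21}, {10, 21}, {4, 10, 21}


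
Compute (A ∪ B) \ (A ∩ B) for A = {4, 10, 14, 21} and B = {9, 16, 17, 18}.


A △ B = (A \ B) ∪ (B \ A) = elements in exactly one of A or B
A \ B = {4, 10, 14, 21}
B \ A = {9, 16, 17, 18}
A △ B = {4, 9, 10, 14, 16, 17, 18, 21}

A △ B = {4, 9, 10, 14, 16, 17, 18, 21}


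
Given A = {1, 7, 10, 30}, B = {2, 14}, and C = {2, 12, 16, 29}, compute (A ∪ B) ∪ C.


A ∪ B = {1, 2, 7, 10, 14, 30}
(A ∪ B) ∪ C = {1, 2, 7, 10, 12, 14, 16, 29, 30}

A ∪ B ∪ C = {1, 2, 7, 10, 12, 14, 16, 29, 30}


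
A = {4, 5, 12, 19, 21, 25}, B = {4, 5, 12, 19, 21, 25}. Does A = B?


Two sets are equal iff they have exactly the same elements.
A = {4, 5, 12, 19, 21, 25}
B = {4, 5, 12, 19, 21, 25}
Same elements → A = B

Yes, A = B


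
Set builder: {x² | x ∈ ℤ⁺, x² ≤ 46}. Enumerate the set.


Checking each candidate:
Condition: positive perfect squares ≤ 46
Result = {1, 4, 9, 16, 25, 36}

{1, 4, 9, 16, 25, 36}


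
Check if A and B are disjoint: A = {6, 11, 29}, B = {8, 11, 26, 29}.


Disjoint means A ∩ B = ∅.
A ∩ B = {11, 29}
A ∩ B ≠ ∅, so A and B are NOT disjoint.

No, A and B are not disjoint (A ∩ B = {11, 29})


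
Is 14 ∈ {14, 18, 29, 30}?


A = {14, 18, 29, 30}
Checking if 14 is in A
14 is in A → True

14 ∈ A


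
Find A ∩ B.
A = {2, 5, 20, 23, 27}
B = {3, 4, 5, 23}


A ∩ B = elements in both A and B
A = {2, 5, 20, 23, 27}
B = {3, 4, 5, 23}
A ∩ B = {5, 23}

A ∩ B = {5, 23}


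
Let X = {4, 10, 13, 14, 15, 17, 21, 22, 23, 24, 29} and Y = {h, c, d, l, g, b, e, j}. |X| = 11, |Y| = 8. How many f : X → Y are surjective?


n = |X| = 11, k = |Y| = 8. Surjections via inclusion-exclusion:
S(n,k) = Σ(-1)^i × C(k,i) × (k-i)^n, i=0 to k
i=0: (-1)^0×C(8,0)×8^11 = 8589934592
i=1: (-1)^1×C(8,1)×7^11 = -15818613944
i=2: (-1)^2×C(8,2)×6^11 = 10158317568
i=3: (-1)^3×C(8,3)×5^11 = -2734375000
i=4: (-1)^4×C(8,4)×4^11 = 293601280
i=5: (-1)^5×C(8,5)×3^11 = -9920232
i=6: (-1)^6×C(8,6)×2^11 = 57344
i=7: (-1)^7×C(8,7)×1^11 = -8
i=8: (-1)^8×C(8,8)×0^11 = 0
Total = 479001600

Number of surjections = 479001600


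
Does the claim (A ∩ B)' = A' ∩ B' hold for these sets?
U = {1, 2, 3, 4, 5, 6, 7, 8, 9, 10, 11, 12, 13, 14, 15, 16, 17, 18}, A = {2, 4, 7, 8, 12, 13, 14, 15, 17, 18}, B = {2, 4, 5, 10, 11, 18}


LHS: A ∩ B = {2, 4, 18}
(A ∩ B)' = U \ (A ∩ B) = {1, 3, 5, 6, 7, 8, 9, 10, 11, 12, 13, 14, 15, 16, 17}
A' = {1, 3, 5, 6, 9, 10, 11, 16}, B' = {1, 3, 6, 7, 8, 9, 12, 13, 14, 15, 16, 17}
Claimed RHS: A' ∩ B' = {1, 3, 6, 9, 16}
Identity is INVALID: LHS = {1, 3, 5, 6, 7, 8, 9, 10, 11, 12, 13, 14, 15, 16, 17} but the RHS claimed here equals {1, 3, 6, 9, 16}. The correct form is (A ∩ B)' = A' ∪ B'.

Identity is invalid: (A ∩ B)' = {1, 3, 5, 6, 7, 8, 9, 10, 11, 12, 13, 14, 15, 16, 17} but A' ∩ B' = {1, 3, 6, 9, 16}. The correct De Morgan law is (A ∩ B)' = A' ∪ B'.


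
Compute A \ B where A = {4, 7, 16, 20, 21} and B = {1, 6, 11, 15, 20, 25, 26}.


A \ B = elements in A but not in B
A = {4, 7, 16, 20, 21}
B = {1, 6, 11, 15, 20, 25, 26}
Remove from A any elements in B
A \ B = {4, 7, 16, 21}

A \ B = {4, 7, 16, 21}


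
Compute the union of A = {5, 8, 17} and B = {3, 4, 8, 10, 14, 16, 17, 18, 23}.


A ∪ B = all elements in A or B (or both)
A = {5, 8, 17}
B = {3, 4, 8, 10, 14, 16, 17, 18, 23}
A ∪ B = {3, 4, 5, 8, 10, 14, 16, 17, 18, 23}

A ∪ B = {3, 4, 5, 8, 10, 14, 16, 17, 18, 23}


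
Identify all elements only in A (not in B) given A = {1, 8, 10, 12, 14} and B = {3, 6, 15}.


A = {1, 8, 10, 12, 14}
B = {3, 6, 15}
Region: only in A (not in B)
Elements: {1, 8, 10, 12, 14}

Elements only in A (not in B): {1, 8, 10, 12, 14}


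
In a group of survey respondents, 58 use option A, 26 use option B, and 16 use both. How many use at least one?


|A ∪ B| = |A| + |B| - |A ∩ B|
= 58 + 26 - 16
= 68

|A ∪ B| = 68


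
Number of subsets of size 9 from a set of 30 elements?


C(n,k) = n! / (k!(n-k)!)
C(30,9) = 30! / (9!21!)
= 14307150

C(30,9) = 14307150


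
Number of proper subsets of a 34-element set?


Total subsets = 2^n = 2^34 = 17179869184
Proper subsets exclude the set itself: 2^n - 1
= 17179869184 - 1
= 17179869183

Number of proper subsets = 17179869183


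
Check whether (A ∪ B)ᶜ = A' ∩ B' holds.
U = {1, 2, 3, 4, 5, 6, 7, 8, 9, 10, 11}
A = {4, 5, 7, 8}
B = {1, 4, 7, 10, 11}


LHS: A ∪ B = {1, 4, 5, 7, 8, 10, 11}
(A ∪ B)' = U \ (A ∪ B) = {2, 3, 6, 9}
A' = {1, 2, 3, 6, 9, 10, 11}, B' = {2, 3, 5, 6, 8, 9}
Claimed RHS: A' ∩ B' = {2, 3, 6, 9}
Identity is VALID: LHS = RHS = {2, 3, 6, 9} ✓

Identity is valid. (A ∪ B)' = A' ∩ B' = {2, 3, 6, 9}


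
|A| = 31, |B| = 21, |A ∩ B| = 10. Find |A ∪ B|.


|A ∪ B| = |A| + |B| - |A ∩ B|
= 31 + 21 - 10
= 42

|A ∪ B| = 42


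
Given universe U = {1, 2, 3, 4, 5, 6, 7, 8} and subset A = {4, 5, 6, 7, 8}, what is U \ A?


Aᶜ = U \ A = elements in U but not in A
U = {1, 2, 3, 4, 5, 6, 7, 8}
A = {4, 5, 6, 7, 8}
Aᶜ = {1, 2, 3}

Aᶜ = {1, 2, 3}


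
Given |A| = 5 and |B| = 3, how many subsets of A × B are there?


A relation from A to B is any subset of A × B.
|A × B| = 5 × 3 = 15
# relations = 2^|A × B| = 2^15 = 32768

Number of relations = 32768


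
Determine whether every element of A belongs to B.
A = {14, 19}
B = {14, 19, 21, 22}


A ⊆ B means every element of A is in B.
All elements of A are in B.
So A ⊆ B.

Yes, A ⊆ B


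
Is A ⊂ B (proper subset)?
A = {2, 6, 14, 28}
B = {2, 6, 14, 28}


A ⊂ B requires: A ⊆ B AND A ≠ B.
A ⊆ B? Yes
A = B? Yes
A = B, so A is not a PROPER subset.

No, A is not a proper subset of B


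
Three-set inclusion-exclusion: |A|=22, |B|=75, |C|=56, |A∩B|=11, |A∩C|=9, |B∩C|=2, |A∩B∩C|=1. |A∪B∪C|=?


|A∪B∪C| = |A|+|B|+|C| - |A∩B|-|A∩C|-|B∩C| + |A∩B∩C|
= 22+75+56 - 11-9-2 + 1
= 153 - 22 + 1
= 132

|A ∪ B ∪ C| = 132


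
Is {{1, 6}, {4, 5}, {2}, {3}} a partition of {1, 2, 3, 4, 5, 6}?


A partition requires: (1) non-empty parts, (2) pairwise disjoint, (3) union = U
Parts: {1, 6}, {4, 5}, {2}, {3}
Union of parts: {1, 2, 3, 4, 5, 6}
U = {1, 2, 3, 4, 5, 6}
All non-empty? True
Pairwise disjoint? True
Covers U? True

Yes, valid partition


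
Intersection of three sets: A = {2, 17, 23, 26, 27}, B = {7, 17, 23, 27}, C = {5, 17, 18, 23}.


A ∩ B = {17, 23, 27}
(A ∩ B) ∩ C = {17, 23}

A ∩ B ∩ C = {17, 23}


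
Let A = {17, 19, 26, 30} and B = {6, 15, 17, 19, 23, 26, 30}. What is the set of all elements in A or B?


A ∪ B = all elements in A or B (or both)
A = {17, 19, 26, 30}
B = {6, 15, 17, 19, 23, 26, 30}
A ∪ B = {6, 15, 17, 19, 23, 26, 30}

A ∪ B = {6, 15, 17, 19, 23, 26, 30}


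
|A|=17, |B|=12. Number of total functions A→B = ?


Each of |A| = 17 inputs maps to any of |B| = 12 outputs.
# functions = |B|^|A| = 12^17
= 2218611106740436992

Number of functions = 2218611106740436992


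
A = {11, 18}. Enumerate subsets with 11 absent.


A subset of A that omits 11 is a subset of A \ {11}, so there are 2^(n-1) = 2^1 = 2 of them.
Subsets excluding 11: ∅, {18}

Subsets excluding 11 (2 total): ∅, {18}


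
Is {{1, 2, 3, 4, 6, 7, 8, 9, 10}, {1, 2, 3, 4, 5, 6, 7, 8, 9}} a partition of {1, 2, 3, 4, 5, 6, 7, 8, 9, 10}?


A partition requires: (1) non-empty parts, (2) pairwise disjoint, (3) union = U
Parts: {1, 2, 3, 4, 6, 7, 8, 9, 10}, {1, 2, 3, 4, 5, 6, 7, 8, 9}
Union of parts: {1, 2, 3, 4, 5, 6, 7, 8, 9, 10}
U = {1, 2, 3, 4, 5, 6, 7, 8, 9, 10}
All non-empty? True
Pairwise disjoint? False
Covers U? True

No, not a valid partition


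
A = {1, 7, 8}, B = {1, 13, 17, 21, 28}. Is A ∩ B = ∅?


Disjoint means A ∩ B = ∅.
A ∩ B = {1}
A ∩ B ≠ ∅, so A and B are NOT disjoint.

No, A and B are not disjoint (A ∩ B = {1})


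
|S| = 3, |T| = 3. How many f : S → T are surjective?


n = |S| = 3, k = |T| = 3. Surjections via inclusion-exclusion:
S(n,k) = Σ(-1)^i × C(k,i) × (k-i)^n, i=0 to k
i=0: (-1)^0×C(3,0)×3^3 = 27
i=1: (-1)^1×C(3,1)×2^3 = -24
i=2: (-1)^2×C(3,2)×1^3 = 3
i=3: (-1)^3×C(3,3)×0^3 = 0
Total = 6

Number of surjections = 6


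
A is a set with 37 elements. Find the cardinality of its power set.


Number of subsets = 2^n
= 2^37
= 137438953472

|P(A)| = 137438953472


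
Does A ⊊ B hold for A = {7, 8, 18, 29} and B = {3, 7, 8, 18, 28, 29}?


A ⊂ B requires: A ⊆ B AND A ≠ B.
A ⊆ B? Yes
A = B? No
A ⊂ B: Yes (A is a proper subset of B)

Yes, A ⊂ B


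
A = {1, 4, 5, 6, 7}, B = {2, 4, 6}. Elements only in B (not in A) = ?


A = {1, 4, 5, 6, 7}
B = {2, 4, 6}
Region: only in B (not in A)
Elements: {2}

Elements only in B (not in A): {2}


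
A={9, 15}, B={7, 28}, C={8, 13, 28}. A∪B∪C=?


A ∪ B = {7, 9, 15, 28}
(A ∪ B) ∪ C = {7, 8, 9, 13, 15, 28}

A ∪ B ∪ C = {7, 8, 9, 13, 15, 28}


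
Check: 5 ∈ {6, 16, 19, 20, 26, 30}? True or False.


A = {6, 16, 19, 20, 26, 30}
Checking if 5 is in A
5 is not in A → False

5 ∉ A


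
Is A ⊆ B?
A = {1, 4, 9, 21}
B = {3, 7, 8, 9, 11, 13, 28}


A ⊆ B means every element of A is in B.
Elements in A not in B: {1, 4, 21}
So A ⊄ B.

No, A ⊄ B


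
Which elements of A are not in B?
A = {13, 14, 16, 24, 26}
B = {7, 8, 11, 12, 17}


A \ B = elements in A but not in B
A = {13, 14, 16, 24, 26}
B = {7, 8, 11, 12, 17}
Remove from A any elements in B
A \ B = {13, 14, 16, 24, 26}

A \ B = {13, 14, 16, 24, 26}


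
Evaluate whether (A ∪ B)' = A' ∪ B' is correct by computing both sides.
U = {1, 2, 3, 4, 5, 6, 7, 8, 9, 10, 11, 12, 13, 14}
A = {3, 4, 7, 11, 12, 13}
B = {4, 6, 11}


LHS: A ∪ B = {3, 4, 6, 7, 11, 12, 13}
(A ∪ B)' = U \ (A ∪ B) = {1, 2, 5, 8, 9, 10, 14}
A' = {1, 2, 5, 6, 8, 9, 10, 14}, B' = {1, 2, 3, 5, 7, 8, 9, 10, 12, 13, 14}
Claimed RHS: A' ∪ B' = {1, 2, 3, 5, 6, 7, 8, 9, 10, 12, 13, 14}
Identity is INVALID: LHS = {1, 2, 5, 8, 9, 10, 14} but the RHS claimed here equals {1, 2, 3, 5, 6, 7, 8, 9, 10, 12, 13, 14}. The correct form is (A ∪ B)' = A' ∩ B'.

Identity is invalid: (A ∪ B)' = {1, 2, 5, 8, 9, 10, 14} but A' ∪ B' = {1, 2, 3, 5, 6, 7, 8, 9, 10, 12, 13, 14}. The correct De Morgan law is (A ∪ B)' = A' ∩ B'.


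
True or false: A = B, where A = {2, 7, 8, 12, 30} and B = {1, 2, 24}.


Two sets are equal iff they have exactly the same elements.
A = {2, 7, 8, 12, 30}
B = {1, 2, 24}
Differences: {1, 7, 8, 12, 24, 30}
A ≠ B

No, A ≠ B


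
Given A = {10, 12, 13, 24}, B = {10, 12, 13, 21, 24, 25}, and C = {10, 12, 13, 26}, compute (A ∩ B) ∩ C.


A ∩ B = {10, 12, 13, 24}
(A ∩ B) ∩ C = {10, 12, 13}

A ∩ B ∩ C = {10, 12, 13}


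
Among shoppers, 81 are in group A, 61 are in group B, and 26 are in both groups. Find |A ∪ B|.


|A ∪ B| = |A| + |B| - |A ∩ B|
= 81 + 61 - 26
= 116

|A ∪ B| = 116


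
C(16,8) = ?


C(n,k) = n! / (k!(n-k)!)
C(16,8) = 16! / (8!8!)
= 12870

C(16,8) = 12870


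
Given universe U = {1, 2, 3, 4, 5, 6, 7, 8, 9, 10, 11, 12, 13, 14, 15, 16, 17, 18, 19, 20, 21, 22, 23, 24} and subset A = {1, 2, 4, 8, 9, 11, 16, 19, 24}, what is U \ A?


Aᶜ = U \ A = elements in U but not in A
U = {1, 2, 3, 4, 5, 6, 7, 8, 9, 10, 11, 12, 13, 14, 15, 16, 17, 18, 19, 20, 21, 22, 23, 24}
A = {1, 2, 4, 8, 9, 11, 16, 19, 24}
Aᶜ = {3, 5, 6, 7, 10, 12, 13, 14, 15, 17, 18, 20, 21, 22, 23}

Aᶜ = {3, 5, 6, 7, 10, 12, 13, 14, 15, 17, 18, 20, 21, 22, 23}


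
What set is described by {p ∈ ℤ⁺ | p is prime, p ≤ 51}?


Checking each candidate:
Condition: primes ≤ 51
Result = {2, 3, 5, 7, 11, 13, 17, 19, 23, 29, 31, 37, 41, 43, 47}

{2, 3, 5, 7, 11, 13, 17, 19, 23, 29, 31, 37, 41, 43, 47}


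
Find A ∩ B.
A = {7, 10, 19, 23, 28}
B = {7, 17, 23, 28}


A ∩ B = elements in both A and B
A = {7, 10, 19, 23, 28}
B = {7, 17, 23, 28}
A ∩ B = {7, 23, 28}

A ∩ B = {7, 23, 28}


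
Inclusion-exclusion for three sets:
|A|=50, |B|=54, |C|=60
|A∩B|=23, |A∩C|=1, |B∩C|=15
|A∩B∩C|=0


|A∪B∪C| = |A|+|B|+|C| - |A∩B|-|A∩C|-|B∩C| + |A∩B∩C|
= 50+54+60 - 23-1-15 + 0
= 164 - 39 + 0
= 125

|A ∪ B ∪ C| = 125


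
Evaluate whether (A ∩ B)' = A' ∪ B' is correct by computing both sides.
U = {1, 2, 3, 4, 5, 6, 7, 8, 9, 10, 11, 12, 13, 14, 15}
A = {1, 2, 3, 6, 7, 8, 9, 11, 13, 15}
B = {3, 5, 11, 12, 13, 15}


LHS: A ∩ B = {3, 11, 13, 15}
(A ∩ B)' = U \ (A ∩ B) = {1, 2, 4, 5, 6, 7, 8, 9, 10, 12, 14}
A' = {4, 5, 10, 12, 14}, B' = {1, 2, 4, 6, 7, 8, 9, 10, 14}
Claimed RHS: A' ∪ B' = {1, 2, 4, 5, 6, 7, 8, 9, 10, 12, 14}
Identity is VALID: LHS = RHS = {1, 2, 4, 5, 6, 7, 8, 9, 10, 12, 14} ✓

Identity is valid. (A ∩ B)' = A' ∪ B' = {1, 2, 4, 5, 6, 7, 8, 9, 10, 12, 14}


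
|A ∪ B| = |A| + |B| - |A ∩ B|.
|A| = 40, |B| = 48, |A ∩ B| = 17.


|A ∪ B| = |A| + |B| - |A ∩ B|
= 40 + 48 - 17
= 71

|A ∪ B| = 71


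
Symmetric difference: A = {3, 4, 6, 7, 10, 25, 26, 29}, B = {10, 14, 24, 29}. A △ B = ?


A △ B = (A \ B) ∪ (B \ A) = elements in exactly one of A or B
A \ B = {3, 4, 6, 7, 25, 26}
B \ A = {14, 24}
A △ B = {3, 4, 6, 7, 14, 24, 25, 26}

A △ B = {3, 4, 6, 7, 14, 24, 25, 26}


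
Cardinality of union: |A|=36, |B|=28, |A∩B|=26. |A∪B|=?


|A ∪ B| = |A| + |B| - |A ∩ B|
= 36 + 28 - 26
= 38

|A ∪ B| = 38


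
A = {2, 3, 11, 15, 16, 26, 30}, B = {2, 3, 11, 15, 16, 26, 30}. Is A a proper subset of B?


A ⊂ B requires: A ⊆ B AND A ≠ B.
A ⊆ B? Yes
A = B? Yes
A = B, so A is not a PROPER subset.

No, A is not a proper subset of B


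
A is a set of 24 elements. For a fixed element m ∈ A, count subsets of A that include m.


Subsets of A containing m correspond to subsets of A \ {m}, which has 23 elements.
Count = 2^(n-1) = 2^23
= 8388608

Number of subsets containing m = 8388608


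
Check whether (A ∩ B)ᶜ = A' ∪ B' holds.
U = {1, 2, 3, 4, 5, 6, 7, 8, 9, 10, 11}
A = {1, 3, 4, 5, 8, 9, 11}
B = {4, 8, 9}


LHS: A ∩ B = {4, 8, 9}
(A ∩ B)' = U \ (A ∩ B) = {1, 2, 3, 5, 6, 7, 10, 11}
A' = {2, 6, 7, 10}, B' = {1, 2, 3, 5, 6, 7, 10, 11}
Claimed RHS: A' ∪ B' = {1, 2, 3, 5, 6, 7, 10, 11}
Identity is VALID: LHS = RHS = {1, 2, 3, 5, 6, 7, 10, 11} ✓

Identity is valid. (A ∩ B)' = A' ∪ B' = {1, 2, 3, 5, 6, 7, 10, 11}


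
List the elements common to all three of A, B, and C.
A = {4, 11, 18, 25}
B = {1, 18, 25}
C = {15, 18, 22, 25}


A ∩ B = {18, 25}
(A ∩ B) ∩ C = {18, 25}

A ∩ B ∩ C = {18, 25}


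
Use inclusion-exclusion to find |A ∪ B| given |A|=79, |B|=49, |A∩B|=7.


|A ∪ B| = |A| + |B| - |A ∩ B|
= 79 + 49 - 7
= 121

|A ∪ B| = 121


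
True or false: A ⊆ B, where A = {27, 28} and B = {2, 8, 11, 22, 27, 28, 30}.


A ⊆ B means every element of A is in B.
All elements of A are in B.
So A ⊆ B.

Yes, A ⊆ B


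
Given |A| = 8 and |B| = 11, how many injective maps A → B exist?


An injection sends each of |A| = 8 inputs to a distinct output in B.
# injections = |B|·(|B|-1)·…·(|B|-|A|+1) = 11! / (11 - 8)!
= 11 × 10 × 9 × 8 × 7 × 6 × 5 × 4
= 6652800

Number of injections = 6652800


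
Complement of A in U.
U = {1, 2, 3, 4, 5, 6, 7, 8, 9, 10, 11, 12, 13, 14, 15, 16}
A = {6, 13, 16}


Aᶜ = U \ A = elements in U but not in A
U = {1, 2, 3, 4, 5, 6, 7, 8, 9, 10, 11, 12, 13, 14, 15, 16}
A = {6, 13, 16}
Aᶜ = {1, 2, 3, 4, 5, 7, 8, 9, 10, 11, 12, 14, 15}

Aᶜ = {1, 2, 3, 4, 5, 7, 8, 9, 10, 11, 12, 14, 15}


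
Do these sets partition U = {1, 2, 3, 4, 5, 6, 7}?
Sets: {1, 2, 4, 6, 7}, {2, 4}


A partition requires: (1) non-empty parts, (2) pairwise disjoint, (3) union = U
Parts: {1, 2, 4, 6, 7}, {2, 4}
Union of parts: {1, 2, 4, 6, 7}
U = {1, 2, 3, 4, 5, 6, 7}
All non-empty? True
Pairwise disjoint? False
Covers U? False

No, not a valid partition


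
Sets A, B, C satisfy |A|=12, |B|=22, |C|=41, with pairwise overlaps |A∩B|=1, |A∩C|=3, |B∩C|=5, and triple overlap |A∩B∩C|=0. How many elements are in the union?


|A∪B∪C| = |A|+|B|+|C| - |A∩B|-|A∩C|-|B∩C| + |A∩B∩C|
= 12+22+41 - 1-3-5 + 0
= 75 - 9 + 0
= 66

|A ∪ B ∪ C| = 66


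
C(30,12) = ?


C(n,k) = n! / (k!(n-k)!)
C(30,12) = 30! / (12!18!)
= 86493225

C(30,12) = 86493225


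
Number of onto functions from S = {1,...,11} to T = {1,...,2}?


n = |S| = 11, k = |T| = 2. Surjections via inclusion-exclusion:
S(n,k) = Σ(-1)^i × C(k,i) × (k-i)^n, i=0 to k
i=0: (-1)^0×C(2,0)×2^11 = 2048
i=1: (-1)^1×C(2,1)×1^11 = -2
i=2: (-1)^2×C(2,2)×0^11 = 0
Total = 2046

Number of surjections = 2046


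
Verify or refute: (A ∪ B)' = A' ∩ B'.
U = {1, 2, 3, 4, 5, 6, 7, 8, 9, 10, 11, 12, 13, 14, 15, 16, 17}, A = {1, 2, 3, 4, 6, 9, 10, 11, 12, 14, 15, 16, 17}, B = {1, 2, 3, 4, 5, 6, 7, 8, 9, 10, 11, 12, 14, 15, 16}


LHS: A ∪ B = {1, 2, 3, 4, 5, 6, 7, 8, 9, 10, 11, 12, 14, 15, 16, 17}
(A ∪ B)' = U \ (A ∪ B) = {13}
A' = {5, 7, 8, 13}, B' = {13, 17}
Claimed RHS: A' ∩ B' = {13}
Identity is VALID: LHS = RHS = {13} ✓

Identity is valid. (A ∪ B)' = A' ∩ B' = {13}


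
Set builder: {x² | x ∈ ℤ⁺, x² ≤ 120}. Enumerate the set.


Checking each candidate:
Condition: positive perfect squares ≤ 120
Result = {1, 4, 9, 16, 25, 36, 49, 64, 81, 100}

{1, 4, 9, 16, 25, 36, 49, 64, 81, 100}


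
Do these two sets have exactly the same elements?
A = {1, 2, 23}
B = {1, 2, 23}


Two sets are equal iff they have exactly the same elements.
A = {1, 2, 23}
B = {1, 2, 23}
Same elements → A = B

Yes, A = B


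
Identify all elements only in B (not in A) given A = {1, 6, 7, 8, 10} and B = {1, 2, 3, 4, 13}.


A = {1, 6, 7, 8, 10}
B = {1, 2, 3, 4, 13}
Region: only in B (not in A)
Elements: {2, 3, 4, 13}

Elements only in B (not in A): {2, 3, 4, 13}


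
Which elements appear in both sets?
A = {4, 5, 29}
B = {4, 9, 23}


A ∩ B = elements in both A and B
A = {4, 5, 29}
B = {4, 9, 23}
A ∩ B = {4}

A ∩ B = {4}


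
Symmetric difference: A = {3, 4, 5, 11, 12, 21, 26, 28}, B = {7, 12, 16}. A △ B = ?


A △ B = (A \ B) ∪ (B \ A) = elements in exactly one of A or B
A \ B = {3, 4, 5, 11, 21, 26, 28}
B \ A = {7, 16}
A △ B = {3, 4, 5, 7, 11, 16, 21, 26, 28}

A △ B = {3, 4, 5, 7, 11, 16, 21, 26, 28}


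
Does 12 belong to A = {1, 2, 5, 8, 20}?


A = {1, 2, 5, 8, 20}
Checking if 12 is in A
12 is not in A → False

12 ∉ A


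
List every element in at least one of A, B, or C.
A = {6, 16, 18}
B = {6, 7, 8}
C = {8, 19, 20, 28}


A ∪ B = {6, 7, 8, 16, 18}
(A ∪ B) ∪ C = {6, 7, 8, 16, 18, 19, 20, 28}

A ∪ B ∪ C = {6, 7, 8, 16, 18, 19, 20, 28}


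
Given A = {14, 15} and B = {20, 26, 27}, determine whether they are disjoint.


Disjoint means A ∩ B = ∅.
A ∩ B = ∅
A ∩ B = ∅, so A and B are disjoint.

Yes, A and B are disjoint


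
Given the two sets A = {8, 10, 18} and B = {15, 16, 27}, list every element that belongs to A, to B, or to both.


A ∪ B = all elements in A or B (or both)
A = {8, 10, 18}
B = {15, 16, 27}
A ∪ B = {8, 10, 15, 16, 18, 27}

A ∪ B = {8, 10, 15, 16, 18, 27}


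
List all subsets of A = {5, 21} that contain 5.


A subset of A contains 5 iff the remaining 1 elements form any subset of A \ {5}.
Count: 2^(n-1) = 2^1 = 2
Subsets containing 5: {5}, {5, 21}

Subsets containing 5 (2 total): {5}, {5, 21}


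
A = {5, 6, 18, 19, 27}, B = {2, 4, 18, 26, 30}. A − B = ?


A \ B = elements in A but not in B
A = {5, 6, 18, 19, 27}
B = {2, 4, 18, 26, 30}
Remove from A any elements in B
A \ B = {5, 6, 19, 27}

A \ B = {5, 6, 19, 27}


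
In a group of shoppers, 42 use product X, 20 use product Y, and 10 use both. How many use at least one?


|A ∪ B| = |A| + |B| - |A ∩ B|
= 42 + 20 - 10
= 52

|A ∪ B| = 52


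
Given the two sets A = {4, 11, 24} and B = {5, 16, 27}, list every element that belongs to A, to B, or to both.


A ∪ B = all elements in A or B (or both)
A = {4, 11, 24}
B = {5, 16, 27}
A ∪ B = {4, 5, 11, 16, 24, 27}

A ∪ B = {4, 5, 11, 16, 24, 27}


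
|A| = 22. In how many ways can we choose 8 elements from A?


C(n,k) = n! / (k!(n-k)!)
C(22,8) = 22! / (8!14!)
= 319770

C(22,8) = 319770


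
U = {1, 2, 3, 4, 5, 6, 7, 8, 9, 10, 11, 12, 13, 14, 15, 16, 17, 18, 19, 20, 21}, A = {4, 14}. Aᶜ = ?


Aᶜ = U \ A = elements in U but not in A
U = {1, 2, 3, 4, 5, 6, 7, 8, 9, 10, 11, 12, 13, 14, 15, 16, 17, 18, 19, 20, 21}
A = {4, 14}
Aᶜ = {1, 2, 3, 5, 6, 7, 8, 9, 10, 11, 12, 13, 15, 16, 17, 18, 19, 20, 21}

Aᶜ = {1, 2, 3, 5, 6, 7, 8, 9, 10, 11, 12, 13, 15, 16, 17, 18, 19, 20, 21}


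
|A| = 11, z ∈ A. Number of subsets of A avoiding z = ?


Subsets of A avoiding z are subsets of A \ {z}, which has 10 elements.
Count = 2^(n-1) = 2^10
= 1024

Number of subsets avoiding z = 1024


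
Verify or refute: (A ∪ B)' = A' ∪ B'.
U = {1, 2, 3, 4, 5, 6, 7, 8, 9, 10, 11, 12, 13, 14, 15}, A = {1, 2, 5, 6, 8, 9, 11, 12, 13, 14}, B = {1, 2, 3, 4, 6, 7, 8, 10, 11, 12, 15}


LHS: A ∪ B = {1, 2, 3, 4, 5, 6, 7, 8, 9, 10, 11, 12, 13, 14, 15}
(A ∪ B)' = U \ (A ∪ B) = ∅
A' = {3, 4, 7, 10, 15}, B' = {5, 9, 13, 14}
Claimed RHS: A' ∪ B' = {3, 4, 5, 7, 9, 10, 13, 14, 15}
Identity is INVALID: LHS = ∅ but the RHS claimed here equals {3, 4, 5, 7, 9, 10, 13, 14, 15}. The correct form is (A ∪ B)' = A' ∩ B'.

Identity is invalid: (A ∪ B)' = ∅ but A' ∪ B' = {3, 4, 5, 7, 9, 10, 13, 14, 15}. The correct De Morgan law is (A ∪ B)' = A' ∩ B'.


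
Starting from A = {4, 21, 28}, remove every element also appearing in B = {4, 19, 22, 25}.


A \ B = elements in A but not in B
A = {4, 21, 28}
B = {4, 19, 22, 25}
Remove from A any elements in B
A \ B = {21, 28}

A \ B = {21, 28}


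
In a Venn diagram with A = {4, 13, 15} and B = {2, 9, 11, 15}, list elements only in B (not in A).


A = {4, 13, 15}
B = {2, 9, 11, 15}
Region: only in B (not in A)
Elements: {2, 9, 11}

Elements only in B (not in A): {2, 9, 11}


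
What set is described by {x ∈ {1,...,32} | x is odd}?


Checking each candidate:
Condition: odd numbers in {1,...,32}
Result = {1, 3, 5, 7, 9, 11, 13, 15, 17, 19, 21, 23, 25, 27, 29, 31}

{1, 3, 5, 7, 9, 11, 13, 15, 17, 19, 21, 23, 25, 27, 29, 31}


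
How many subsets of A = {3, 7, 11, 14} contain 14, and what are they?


A subset of A contains 14 iff the remaining 3 elements form any subset of A \ {14}.
Count: 2^(n-1) = 2^3 = 8
Subsets containing 14: {14}, {3, 14}, {7, 14}, {11, 14}, {3, 7, 14}, {3, 11, 14}, {7, 11, 14}, {3, 7, 11, 14}

Subsets containing 14 (8 total): {14}, {3, 14}, {7, 14}, {11, 14}, {3, 7, 14}, {3, 11, 14}, {7, 11, 14}, {3, 7, 11, 14}


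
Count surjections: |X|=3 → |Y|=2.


n = |X| = 3, k = |Y| = 2. Surjections via inclusion-exclusion:
S(n,k) = Σ(-1)^i × C(k,i) × (k-i)^n, i=0 to k
i=0: (-1)^0×C(2,0)×2^3 = 8
i=1: (-1)^1×C(2,1)×1^3 = -2
i=2: (-1)^2×C(2,2)×0^3 = 0
Total = 6

Number of surjections = 6


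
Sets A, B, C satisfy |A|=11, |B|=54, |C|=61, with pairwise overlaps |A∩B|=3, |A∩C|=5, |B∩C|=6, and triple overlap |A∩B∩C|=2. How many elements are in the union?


|A∪B∪C| = |A|+|B|+|C| - |A∩B|-|A∩C|-|B∩C| + |A∩B∩C|
= 11+54+61 - 3-5-6 + 2
= 126 - 14 + 2
= 114

|A ∪ B ∪ C| = 114


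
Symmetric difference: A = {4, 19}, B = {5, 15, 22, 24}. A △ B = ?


A △ B = (A \ B) ∪ (B \ A) = elements in exactly one of A or B
A \ B = {4, 19}
B \ A = {5, 15, 22, 24}
A △ B = {4, 5, 15, 19, 22, 24}

A △ B = {4, 5, 15, 19, 22, 24}


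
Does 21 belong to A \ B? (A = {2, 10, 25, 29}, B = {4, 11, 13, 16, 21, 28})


A = {2, 10, 25, 29}, B = {4, 11, 13, 16, 21, 28}
A \ B = elements in A but not in B
A \ B = {2, 10, 25, 29}
Checking if 21 ∈ A \ B
21 is not in A \ B → False

21 ∉ A \ B


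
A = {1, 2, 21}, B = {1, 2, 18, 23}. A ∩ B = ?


A ∩ B = elements in both A and B
A = {1, 2, 21}
B = {1, 2, 18, 23}
A ∩ B = {1, 2}

A ∩ B = {1, 2}


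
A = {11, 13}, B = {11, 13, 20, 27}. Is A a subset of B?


A ⊆ B means every element of A is in B.
All elements of A are in B.
So A ⊆ B.

Yes, A ⊆ B


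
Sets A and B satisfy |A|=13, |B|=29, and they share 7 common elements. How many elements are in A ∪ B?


|A ∪ B| = |A| + |B| - |A ∩ B|
= 13 + 29 - 7
= 35

|A ∪ B| = 35


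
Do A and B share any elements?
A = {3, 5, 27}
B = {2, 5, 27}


Disjoint means A ∩ B = ∅.
A ∩ B = {5, 27}
A ∩ B ≠ ∅, so A and B are NOT disjoint.

Yes — A and B share the element(s) of A ∩ B = {5, 27}, so they are not disjoint


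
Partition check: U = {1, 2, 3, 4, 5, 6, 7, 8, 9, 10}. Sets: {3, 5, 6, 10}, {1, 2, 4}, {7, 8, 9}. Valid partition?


A partition requires: (1) non-empty parts, (2) pairwise disjoint, (3) union = U
Parts: {3, 5, 6, 10}, {1, 2, 4}, {7, 8, 9}
Union of parts: {1, 2, 3, 4, 5, 6, 7, 8, 9, 10}
U = {1, 2, 3, 4, 5, 6, 7, 8, 9, 10}
All non-empty? True
Pairwise disjoint? True
Covers U? True

Yes, valid partition


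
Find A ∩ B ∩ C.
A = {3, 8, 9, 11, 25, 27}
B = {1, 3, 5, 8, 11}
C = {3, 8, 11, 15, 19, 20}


A ∩ B = {3, 8, 11}
(A ∩ B) ∩ C = {3, 8, 11}

A ∩ B ∩ C = {3, 8, 11}


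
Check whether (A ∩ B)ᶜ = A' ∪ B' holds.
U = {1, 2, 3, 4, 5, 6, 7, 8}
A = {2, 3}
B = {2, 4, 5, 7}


LHS: A ∩ B = {2}
(A ∩ B)' = U \ (A ∩ B) = {1, 3, 4, 5, 6, 7, 8}
A' = {1, 4, 5, 6, 7, 8}, B' = {1, 3, 6, 8}
Claimed RHS: A' ∪ B' = {1, 3, 4, 5, 6, 7, 8}
Identity is VALID: LHS = RHS = {1, 3, 4, 5, 6, 7, 8} ✓

Identity is valid. (A ∩ B)' = A' ∪ B' = {1, 3, 4, 5, 6, 7, 8}


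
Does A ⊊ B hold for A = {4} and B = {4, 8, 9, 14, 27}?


A ⊂ B requires: A ⊆ B AND A ≠ B.
A ⊆ B? Yes
A = B? No
A ⊂ B: Yes (A is a proper subset of B)

Yes, A ⊂ B


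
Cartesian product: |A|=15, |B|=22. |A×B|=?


|A × B| = |A| × |B|
= 15 × 22
= 330

|A × B| = 330


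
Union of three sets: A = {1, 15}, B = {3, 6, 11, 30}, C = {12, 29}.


A ∪ B = {1, 3, 6, 11, 15, 30}
(A ∪ B) ∪ C = {1, 3, 6, 11, 12, 15, 29, 30}

A ∪ B ∪ C = {1, 3, 6, 11, 12, 15, 29, 30}


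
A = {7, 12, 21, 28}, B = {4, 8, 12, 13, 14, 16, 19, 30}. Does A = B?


Two sets are equal iff they have exactly the same elements.
A = {7, 12, 21, 28}
B = {4, 8, 12, 13, 14, 16, 19, 30}
Differences: {4, 7, 8, 13, 14, 16, 19, 21, 28, 30}
A ≠ B

No, A ≠ B


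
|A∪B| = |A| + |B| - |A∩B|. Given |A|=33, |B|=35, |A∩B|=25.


|A ∪ B| = |A| + |B| - |A ∩ B|
= 33 + 35 - 25
= 43

|A ∪ B| = 43


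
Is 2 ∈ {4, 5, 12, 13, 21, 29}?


A = {4, 5, 12, 13, 21, 29}
Checking if 2 is in A
2 is not in A → False

2 ∉ A


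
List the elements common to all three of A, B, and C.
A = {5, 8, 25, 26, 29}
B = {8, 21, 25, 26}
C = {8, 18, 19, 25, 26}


A ∩ B = {8, 25, 26}
(A ∩ B) ∩ C = {8, 25, 26}

A ∩ B ∩ C = {8, 25, 26}


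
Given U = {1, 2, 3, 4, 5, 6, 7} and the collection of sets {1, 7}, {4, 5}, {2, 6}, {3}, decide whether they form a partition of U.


A partition requires: (1) non-empty parts, (2) pairwise disjoint, (3) union = U
Parts: {1, 7}, {4, 5}, {2, 6}, {3}
Union of parts: {1, 2, 3, 4, 5, 6, 7}
U = {1, 2, 3, 4, 5, 6, 7}
All non-empty? True
Pairwise disjoint? True
Covers U? True

Yes, valid partition


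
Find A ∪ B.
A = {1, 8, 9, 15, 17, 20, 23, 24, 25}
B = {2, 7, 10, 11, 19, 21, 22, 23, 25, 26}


A ∪ B = all elements in A or B (or both)
A = {1, 8, 9, 15, 17, 20, 23, 24, 25}
B = {2, 7, 10, 11, 19, 21, 22, 23, 25, 26}
A ∪ B = {1, 2, 7, 8, 9, 10, 11, 15, 17, 19, 20, 21, 22, 23, 24, 25, 26}

A ∪ B = {1, 2, 7, 8, 9, 10, 11, 15, 17, 19, 20, 21, 22, 23, 24, 25, 26}


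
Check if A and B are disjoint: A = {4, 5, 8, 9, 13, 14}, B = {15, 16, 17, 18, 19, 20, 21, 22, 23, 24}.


Disjoint means A ∩ B = ∅.
A ∩ B = ∅
A ∩ B = ∅, so A and B are disjoint.

Yes, A and B are disjoint


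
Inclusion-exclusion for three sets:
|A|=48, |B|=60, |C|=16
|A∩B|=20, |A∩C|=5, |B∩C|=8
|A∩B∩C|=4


|A∪B∪C| = |A|+|B|+|C| - |A∩B|-|A∩C|-|B∩C| + |A∩B∩C|
= 48+60+16 - 20-5-8 + 4
= 124 - 33 + 4
= 95

|A ∪ B ∪ C| = 95


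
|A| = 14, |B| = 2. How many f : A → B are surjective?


n = |A| = 14, k = |B| = 2. Surjections via inclusion-exclusion:
S(n,k) = Σ(-1)^i × C(k,i) × (k-i)^n, i=0 to k
i=0: (-1)^0×C(2,0)×2^14 = 16384
i=1: (-1)^1×C(2,1)×1^14 = -2
i=2: (-1)^2×C(2,2)×0^14 = 0
Total = 16382

Number of surjections = 16382


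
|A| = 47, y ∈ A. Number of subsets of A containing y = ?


Subsets of A containing y correspond to subsets of A \ {y}, which has 46 elements.
Count = 2^(n-1) = 2^46
= 70368744177664

Number of subsets containing y = 70368744177664


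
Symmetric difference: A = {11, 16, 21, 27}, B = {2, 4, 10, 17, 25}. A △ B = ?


A △ B = (A \ B) ∪ (B \ A) = elements in exactly one of A or B
A \ B = {11, 16, 21, 27}
B \ A = {2, 4, 10, 17, 25}
A △ B = {2, 4, 10, 11, 16, 17, 21, 25, 27}

A △ B = {2, 4, 10, 11, 16, 17, 21, 25, 27}


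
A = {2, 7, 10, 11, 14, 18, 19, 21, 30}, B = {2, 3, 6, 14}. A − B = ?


A \ B = elements in A but not in B
A = {2, 7, 10, 11, 14, 18, 19, 21, 30}
B = {2, 3, 6, 14}
Remove from A any elements in B
A \ B = {7, 10, 11, 18, 19, 21, 30}

A \ B = {7, 10, 11, 18, 19, 21, 30}


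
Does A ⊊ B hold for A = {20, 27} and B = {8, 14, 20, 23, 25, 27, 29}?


A ⊂ B requires: A ⊆ B AND A ≠ B.
A ⊆ B? Yes
A = B? No
A ⊂ B: Yes (A is a proper subset of B)

Yes, A ⊂ B


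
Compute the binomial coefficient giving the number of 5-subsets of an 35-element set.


C(n,k) = n! / (k!(n-k)!)
C(35,5) = 35! / (5!30!)
= 324632

C(35,5) = 324632


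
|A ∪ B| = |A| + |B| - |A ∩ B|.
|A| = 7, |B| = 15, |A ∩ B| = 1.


|A ∪ B| = |A| + |B| - |A ∩ B|
= 7 + 15 - 1
= 21

|A ∪ B| = 21


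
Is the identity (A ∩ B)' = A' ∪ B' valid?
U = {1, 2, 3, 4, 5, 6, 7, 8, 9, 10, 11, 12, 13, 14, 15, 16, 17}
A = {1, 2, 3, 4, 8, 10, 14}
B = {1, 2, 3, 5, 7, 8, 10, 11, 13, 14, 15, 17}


LHS: A ∩ B = {1, 2, 3, 8, 10, 14}
(A ∩ B)' = U \ (A ∩ B) = {4, 5, 6, 7, 9, 11, 12, 13, 15, 16, 17}
A' = {5, 6, 7, 9, 11, 12, 13, 15, 16, 17}, B' = {4, 6, 9, 12, 16}
Claimed RHS: A' ∪ B' = {4, 5, 6, 7, 9, 11, 12, 13, 15, 16, 17}
Identity is VALID: LHS = RHS = {4, 5, 6, 7, 9, 11, 12, 13, 15, 16, 17} ✓

Identity is valid. (A ∩ B)' = A' ∪ B' = {4, 5, 6, 7, 9, 11, 12, 13, 15, 16, 17}


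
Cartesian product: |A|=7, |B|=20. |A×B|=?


|A × B| = |A| × |B|
= 7 × 20
= 140

|A × B| = 140


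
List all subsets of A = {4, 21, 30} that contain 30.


A subset of A contains 30 iff the remaining 2 elements form any subset of A \ {30}.
Count: 2^(n-1) = 2^2 = 4
Subsets containing 30: {30}, {4, 30}, {21, 30}, {4, 21, 30}

Subsets containing 30 (4 total): {30}, {4, 30}, {21, 30}, {4, 21, 30}
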